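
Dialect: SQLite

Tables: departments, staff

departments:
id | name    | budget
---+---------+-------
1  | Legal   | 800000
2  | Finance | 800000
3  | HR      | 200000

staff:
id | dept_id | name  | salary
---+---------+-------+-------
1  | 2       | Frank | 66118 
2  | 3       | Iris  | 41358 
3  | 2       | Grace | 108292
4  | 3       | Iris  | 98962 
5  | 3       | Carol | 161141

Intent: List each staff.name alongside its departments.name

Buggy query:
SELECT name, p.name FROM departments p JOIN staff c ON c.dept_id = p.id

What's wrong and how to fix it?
Bug: Both tables have a 'name' column; the unqualified reference is ambiguous

Fix: Prefix ambiguous columns with the table alias

Corrected query:
SELECT c.name, p.name FROM departments p JOIN staff c ON c.dept_id = p.id

Result:
name  | name   
------+--------
Frank | Finance
Iris  | HR     
Grace | Finance
Iris  | HR     
Carol | HR     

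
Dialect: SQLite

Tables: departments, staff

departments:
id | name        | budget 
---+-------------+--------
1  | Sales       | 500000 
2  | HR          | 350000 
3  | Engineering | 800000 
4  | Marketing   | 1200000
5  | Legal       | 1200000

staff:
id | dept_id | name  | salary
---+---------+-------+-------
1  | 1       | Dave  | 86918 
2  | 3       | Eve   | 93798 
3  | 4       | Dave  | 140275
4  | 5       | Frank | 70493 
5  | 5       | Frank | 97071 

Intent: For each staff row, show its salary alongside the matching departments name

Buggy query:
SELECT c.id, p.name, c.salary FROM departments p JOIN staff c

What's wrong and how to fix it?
Bug: JOIN with no ON clause produces a cartesian product; every staff row pairs with every departments row

Fix: Add ON c.dept_id = p.id to the JOIN

Corrected query:
SELECT c.id, p.name, c.salary FROM departments p JOIN staff c ON c.dept_id = p.id

Result:
id | name        | salary
---+-------------+-------
1  | Sales       | 86918 
2  | Engineering | 93798 
3  | Marketing   | 140275
4  | Legal       | 70493 
5  | Legal       | 97071 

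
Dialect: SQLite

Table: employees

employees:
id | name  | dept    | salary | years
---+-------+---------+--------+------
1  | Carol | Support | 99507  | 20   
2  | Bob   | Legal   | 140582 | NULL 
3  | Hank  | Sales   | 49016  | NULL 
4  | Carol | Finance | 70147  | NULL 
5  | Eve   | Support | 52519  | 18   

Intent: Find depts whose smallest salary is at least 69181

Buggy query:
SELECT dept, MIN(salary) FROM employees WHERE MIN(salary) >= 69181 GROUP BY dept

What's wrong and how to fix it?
Bug: Aggregates like MIN are computed per group after WHERE runs

Fix: Replace WHERE with HAVING after the GROUP BY

Corrected query:
SELECT dept, MIN(salary) FROM employees GROUP BY dept HAVING MIN(salary) >= 69181

Result:
dept    | MIN(salary)
--------+------------
Finance | 70147      
Legal   | 140582     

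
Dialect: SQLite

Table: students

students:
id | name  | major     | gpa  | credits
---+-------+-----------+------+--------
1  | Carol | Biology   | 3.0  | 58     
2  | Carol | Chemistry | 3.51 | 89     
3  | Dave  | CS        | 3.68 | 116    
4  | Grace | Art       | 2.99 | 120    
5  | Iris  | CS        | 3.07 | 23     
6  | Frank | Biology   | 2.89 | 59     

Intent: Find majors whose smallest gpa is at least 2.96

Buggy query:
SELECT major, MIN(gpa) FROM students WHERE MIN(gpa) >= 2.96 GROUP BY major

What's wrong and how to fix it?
Bug: MIN() in WHERE is a misuse of aggregate

Fix: Use HAVING for the per-group MIN condition

Corrected query:
SELECT major, MIN(gpa) FROM students GROUP BY major HAVING MIN(gpa) >= 2.96

Result:
major     | MIN(gpa)
----------+---------
Art       | 2.99    
CS        | 3.07    
Chemistry | 3.51    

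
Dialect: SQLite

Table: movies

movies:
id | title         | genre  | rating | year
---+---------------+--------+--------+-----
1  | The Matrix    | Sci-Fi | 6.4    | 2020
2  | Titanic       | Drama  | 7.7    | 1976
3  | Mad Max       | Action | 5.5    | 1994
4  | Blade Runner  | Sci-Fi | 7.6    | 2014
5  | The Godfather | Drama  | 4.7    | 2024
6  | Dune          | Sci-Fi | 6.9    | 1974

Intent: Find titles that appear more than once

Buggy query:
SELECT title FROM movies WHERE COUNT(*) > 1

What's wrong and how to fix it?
Bug: WHERE can't reference COUNT(*); aggregates are computed after WHERE

Fix: Group first, then use HAVING for the count condition

Corrected query:
SELECT title FROM movies GROUP BY title HAVING COUNT(*) > 1

Result:
(no rows)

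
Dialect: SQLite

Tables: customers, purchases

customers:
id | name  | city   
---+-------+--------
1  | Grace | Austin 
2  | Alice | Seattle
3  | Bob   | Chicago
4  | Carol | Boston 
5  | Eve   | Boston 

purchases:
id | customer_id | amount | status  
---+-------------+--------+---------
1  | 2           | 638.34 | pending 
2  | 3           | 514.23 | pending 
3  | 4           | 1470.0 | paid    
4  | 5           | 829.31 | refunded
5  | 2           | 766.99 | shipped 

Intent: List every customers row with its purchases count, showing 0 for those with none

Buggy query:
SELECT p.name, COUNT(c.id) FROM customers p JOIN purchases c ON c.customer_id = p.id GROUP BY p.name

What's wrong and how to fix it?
Bug: INNER JOIN drops customers rows that have no matching purchases rows

Fix: Switch to LEFT JOIN to retain unmatched parent rows

Corrected query:
SELECT p.name, COUNT(c.id) FROM customers p LEFT JOIN purchases c ON c.customer_id = p.id GROUP BY p.name

Result:
name  | COUNT(c.id)
------+------------
Alice | 2          
Bob   | 1          
Carol | 1          
Eve   | 1          
Grace | 0          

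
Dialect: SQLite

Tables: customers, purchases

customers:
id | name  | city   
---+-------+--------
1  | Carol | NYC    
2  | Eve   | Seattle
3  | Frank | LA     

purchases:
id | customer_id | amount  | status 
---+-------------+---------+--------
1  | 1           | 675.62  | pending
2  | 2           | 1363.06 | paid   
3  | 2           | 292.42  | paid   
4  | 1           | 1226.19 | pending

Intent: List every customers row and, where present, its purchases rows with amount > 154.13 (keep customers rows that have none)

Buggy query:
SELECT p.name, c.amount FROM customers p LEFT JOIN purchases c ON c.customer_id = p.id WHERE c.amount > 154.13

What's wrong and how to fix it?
Bug: Filtering c.amount in WHERE discards the NULL rows produced by LEFT JOIN, turning it into an inner join

Fix: Move the right-table condition into the ON clause so unmatched parents are kept

Corrected query:
SELECT p.name, c.amount FROM customers p LEFT JOIN purchases c ON c.customer_id = p.id AND c.amount > 154.13

Result:
name  | amount 
------+--------
Carol | 675.62 
Carol | 1226.19
Eve   | 292.42 
Eve   | 1363.06
Frank | NULL   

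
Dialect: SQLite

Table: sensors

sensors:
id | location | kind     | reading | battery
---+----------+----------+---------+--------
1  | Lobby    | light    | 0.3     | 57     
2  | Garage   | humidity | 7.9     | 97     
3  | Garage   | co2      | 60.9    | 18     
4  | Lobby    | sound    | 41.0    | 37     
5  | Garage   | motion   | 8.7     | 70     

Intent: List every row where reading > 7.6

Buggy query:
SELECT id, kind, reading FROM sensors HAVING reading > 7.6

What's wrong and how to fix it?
Bug: This is a non-aggregate query (no GROUP BY, no aggregates), so in SQLite the HAVING clause is invalid here; a row-level condition belongs in WHERE

Fix: Use WHERE for row-level filtering

Corrected query:
SELECT id, kind, reading FROM sensors WHERE reading > 7.6

Result:
id | kind     | reading
---+----------+--------
2  | humidity | 7.9    
3  | co2      | 60.9   
4  | sound    | 41     
5  | motion   | 8.7    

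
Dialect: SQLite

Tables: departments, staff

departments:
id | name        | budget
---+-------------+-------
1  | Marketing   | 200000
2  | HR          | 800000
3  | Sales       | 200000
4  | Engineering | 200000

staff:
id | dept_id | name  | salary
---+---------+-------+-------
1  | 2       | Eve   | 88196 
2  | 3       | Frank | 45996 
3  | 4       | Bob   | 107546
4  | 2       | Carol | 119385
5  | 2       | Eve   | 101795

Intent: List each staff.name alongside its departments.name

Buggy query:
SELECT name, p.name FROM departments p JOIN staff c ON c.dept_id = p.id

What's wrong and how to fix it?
Bug: Both tables have a 'name' column; the unqualified reference is ambiguous

Fix: Qualify the column with its table alias (c.name)

Corrected query:
SELECT c.name, p.name FROM departments p JOIN staff c ON c.dept_id = p.id

Result:
name  | name       
------+------------
Eve   | HR         
Frank | Sales      
Bob   | Engineering
Carol | HR         
Eve   | HR         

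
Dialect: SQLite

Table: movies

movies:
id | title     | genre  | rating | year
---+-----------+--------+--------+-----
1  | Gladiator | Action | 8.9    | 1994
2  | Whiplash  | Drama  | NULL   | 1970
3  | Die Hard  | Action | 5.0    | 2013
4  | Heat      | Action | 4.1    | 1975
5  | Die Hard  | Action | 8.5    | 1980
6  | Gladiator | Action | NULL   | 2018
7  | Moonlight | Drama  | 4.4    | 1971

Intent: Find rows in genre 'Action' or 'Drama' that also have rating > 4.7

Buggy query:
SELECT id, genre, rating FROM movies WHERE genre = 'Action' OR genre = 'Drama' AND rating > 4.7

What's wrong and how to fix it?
Bug: Without parentheses, AND is evaluated before OR, so the rating filter only applies to the 'Drama' branch

Fix: Group the OR with parentheses (or use IN), then AND the threshold

Corrected query:
SELECT id, genre, rating FROM movies WHERE (genre = 'Action' OR genre = 'Drama') AND rating > 4.7

Result:
id | genre  | rating
---+--------+-------
1  | Action | 8.9   
3  | Action | 5     
5  | Action | 8.5   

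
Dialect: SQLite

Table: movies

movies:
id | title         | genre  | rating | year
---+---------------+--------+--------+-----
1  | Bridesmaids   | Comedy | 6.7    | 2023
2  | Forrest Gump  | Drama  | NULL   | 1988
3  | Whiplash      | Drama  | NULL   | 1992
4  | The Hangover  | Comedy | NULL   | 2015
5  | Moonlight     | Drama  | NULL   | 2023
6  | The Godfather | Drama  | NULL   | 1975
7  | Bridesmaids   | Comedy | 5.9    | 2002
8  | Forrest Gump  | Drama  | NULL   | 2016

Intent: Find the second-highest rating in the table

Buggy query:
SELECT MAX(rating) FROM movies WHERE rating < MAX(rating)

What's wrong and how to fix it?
Bug: MAX(rating) on the right of the comparison is an aggregate-in-WHERE error

Fix: Compute the overall MAX in a subquery, then take MAX of rows below it

Corrected query:
SELECT MAX(rating) FROM movies WHERE rating < (SELECT MAX(rating) FROM movies)

Result:
MAX(rating)
-----------
5.9        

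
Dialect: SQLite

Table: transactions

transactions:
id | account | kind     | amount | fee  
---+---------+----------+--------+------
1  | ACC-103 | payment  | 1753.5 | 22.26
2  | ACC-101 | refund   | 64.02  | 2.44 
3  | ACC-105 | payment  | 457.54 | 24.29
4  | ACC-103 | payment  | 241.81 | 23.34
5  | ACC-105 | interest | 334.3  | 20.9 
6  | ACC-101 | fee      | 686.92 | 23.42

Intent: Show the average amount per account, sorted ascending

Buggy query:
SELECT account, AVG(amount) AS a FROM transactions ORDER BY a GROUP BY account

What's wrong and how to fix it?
Bug: GROUP BY must precede ORDER BY

Fix: Move ORDER BY to the end, after GROUP BY

Corrected query:
SELECT account, AVG(amount) AS a FROM transactions GROUP BY account ORDER BY a

Result:
account | a      
--------+--------
ACC-101 | 375.47 
ACC-105 | 395.92 
ACC-103 | 997.655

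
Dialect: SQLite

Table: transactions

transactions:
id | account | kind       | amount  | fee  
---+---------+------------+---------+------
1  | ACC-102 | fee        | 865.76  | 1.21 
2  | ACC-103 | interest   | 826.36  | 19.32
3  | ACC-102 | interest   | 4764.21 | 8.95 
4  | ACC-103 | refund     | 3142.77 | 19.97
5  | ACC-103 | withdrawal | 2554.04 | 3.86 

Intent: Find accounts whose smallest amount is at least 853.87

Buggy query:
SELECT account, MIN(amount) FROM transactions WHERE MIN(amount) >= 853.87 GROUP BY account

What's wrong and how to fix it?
Bug: MIN() in WHERE is a misuse of aggregate

Fix: Use HAVING for the per-group MIN condition

Corrected query:
SELECT account, MIN(amount) FROM transactions GROUP BY account HAVING MIN(amount) >= 853.87

Result:
account | MIN(amount)
--------+------------
ACC-102 | 865.76     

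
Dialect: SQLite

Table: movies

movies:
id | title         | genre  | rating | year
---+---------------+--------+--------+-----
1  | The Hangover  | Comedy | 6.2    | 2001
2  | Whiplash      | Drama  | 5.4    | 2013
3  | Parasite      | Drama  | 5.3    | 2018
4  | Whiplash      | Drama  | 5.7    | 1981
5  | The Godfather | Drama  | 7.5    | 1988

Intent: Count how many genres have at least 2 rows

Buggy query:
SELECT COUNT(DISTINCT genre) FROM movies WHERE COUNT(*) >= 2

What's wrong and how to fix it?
Bug: COUNT(*) cannot appear in WHERE; the per-group count doesn't exist yet

Fix: Use a subquery that GROUPs and filters with HAVING, then count its rows

Corrected query:
SELECT COUNT(*) FROM (SELECT genre FROM movies GROUP BY genre HAVING COUNT(*) >= 2)

Result:
COUNT(*)
--------
1       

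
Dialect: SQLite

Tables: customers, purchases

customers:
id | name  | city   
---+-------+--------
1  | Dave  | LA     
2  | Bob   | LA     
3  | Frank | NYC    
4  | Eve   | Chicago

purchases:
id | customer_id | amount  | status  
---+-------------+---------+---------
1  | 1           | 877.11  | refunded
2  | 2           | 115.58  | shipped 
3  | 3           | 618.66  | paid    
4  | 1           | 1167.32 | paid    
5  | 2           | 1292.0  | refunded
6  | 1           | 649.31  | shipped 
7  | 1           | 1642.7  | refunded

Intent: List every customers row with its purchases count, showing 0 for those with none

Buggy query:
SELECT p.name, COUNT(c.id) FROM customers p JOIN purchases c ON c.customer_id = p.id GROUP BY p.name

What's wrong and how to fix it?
Bug: An inner join excludes parents with zero children

Fix: Use LEFT JOIN so parents without children still appear (COUNT(c.id) gives 0)

Corrected query:
SELECT p.name, COUNT(c.id) FROM customers p LEFT JOIN purchases c ON c.customer_id = p.id GROUP BY p.name

Result:
name  | COUNT(c.id)
------+------------
Bob   | 2          
Dave  | 4          
Eve   | 0          
Frank | 1          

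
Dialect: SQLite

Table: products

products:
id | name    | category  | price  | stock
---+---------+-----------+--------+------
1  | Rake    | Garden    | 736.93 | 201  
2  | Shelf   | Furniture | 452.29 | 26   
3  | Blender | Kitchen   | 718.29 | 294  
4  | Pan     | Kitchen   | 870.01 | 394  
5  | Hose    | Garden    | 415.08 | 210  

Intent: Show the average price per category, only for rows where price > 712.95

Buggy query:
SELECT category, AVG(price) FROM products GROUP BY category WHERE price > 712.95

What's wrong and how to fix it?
Bug: WHERE cannot follow GROUP BY

Fix: Place WHERE between FROM and GROUP BY

Corrected query:
SELECT category, AVG(price) FROM products WHERE price > 712.95 GROUP BY category

Result:
category | AVG(price)
---------+-----------
Garden   | 736.93    
Kitchen  | 794.15    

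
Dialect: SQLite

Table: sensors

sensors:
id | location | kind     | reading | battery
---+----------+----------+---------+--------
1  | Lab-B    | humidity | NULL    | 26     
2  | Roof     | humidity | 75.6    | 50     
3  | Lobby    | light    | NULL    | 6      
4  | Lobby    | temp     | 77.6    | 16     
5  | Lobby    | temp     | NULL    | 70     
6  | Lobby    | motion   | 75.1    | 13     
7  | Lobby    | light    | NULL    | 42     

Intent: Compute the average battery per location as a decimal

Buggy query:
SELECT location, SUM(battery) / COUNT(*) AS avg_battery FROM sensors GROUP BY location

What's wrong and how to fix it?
Bug: SUM(battery) and COUNT(*) are both integers; the division truncates the fractional part

Fix: Multiply by 1.0 (or CAST to REAL) to force floating-point division

Corrected query:
SELECT location, SUM(battery) * 1.0 / COUNT(*) AS avg_battery FROM sensors GROUP BY location

Result:
location | avg_battery
---------+------------
Lab-B    | 26         
Lobby    | 29.4       
Roof     | 50         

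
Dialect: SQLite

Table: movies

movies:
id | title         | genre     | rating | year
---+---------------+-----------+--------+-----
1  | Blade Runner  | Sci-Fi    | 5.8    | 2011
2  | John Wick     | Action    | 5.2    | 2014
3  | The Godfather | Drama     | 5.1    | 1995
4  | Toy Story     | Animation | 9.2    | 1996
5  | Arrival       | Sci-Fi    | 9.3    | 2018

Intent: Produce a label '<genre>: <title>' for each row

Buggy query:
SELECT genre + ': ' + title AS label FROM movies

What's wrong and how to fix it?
Bug: '+' is numeric addition; on text columns SQLite converts them to 0 instead of concatenating

Fix: Use the || operator for string concatenation

Corrected query:
SELECT genre || ': ' || title AS label FROM movies

Result:
label               
--------------------
Sci-Fi: Blade Runner
Action: John Wick   
Drama: The Godfather
Animation: Toy Story
Sci-Fi: Arrival     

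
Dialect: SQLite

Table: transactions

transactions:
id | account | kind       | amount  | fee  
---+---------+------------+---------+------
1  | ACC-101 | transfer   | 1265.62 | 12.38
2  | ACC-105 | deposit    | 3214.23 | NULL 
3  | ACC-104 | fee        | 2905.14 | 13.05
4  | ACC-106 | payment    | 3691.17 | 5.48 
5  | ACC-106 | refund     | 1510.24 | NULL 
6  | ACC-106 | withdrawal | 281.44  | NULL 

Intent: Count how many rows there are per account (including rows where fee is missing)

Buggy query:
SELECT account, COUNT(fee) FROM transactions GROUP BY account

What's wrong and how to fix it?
Bug: COUNT(fee) skips NULLs, so groups with missing fee are undercounted

Fix: Use COUNT(*) to count all rows regardless of NULL

Corrected query:
SELECT account, COUNT(*) FROM transactions GROUP BY account

Result:
account | COUNT(*)
--------+---------
ACC-101 | 1       
ACC-104 | 1       
ACC-105 | 1       
ACC-106 | 3       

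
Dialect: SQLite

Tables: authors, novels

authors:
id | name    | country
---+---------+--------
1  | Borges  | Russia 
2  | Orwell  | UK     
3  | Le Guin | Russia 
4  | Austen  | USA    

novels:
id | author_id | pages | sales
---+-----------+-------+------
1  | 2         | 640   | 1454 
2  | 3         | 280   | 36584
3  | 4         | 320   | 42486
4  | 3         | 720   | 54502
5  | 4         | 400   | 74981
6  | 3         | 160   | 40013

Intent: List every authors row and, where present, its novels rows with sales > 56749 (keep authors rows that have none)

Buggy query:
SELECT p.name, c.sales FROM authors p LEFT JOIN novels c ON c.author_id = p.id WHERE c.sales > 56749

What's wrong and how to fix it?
Bug: A WHERE condition on the right-hand table after LEFT JOIN drops unmatched parents

Fix: Put 'c.sales > 56749' in the JOIN's ON clause instead of WHERE

Corrected query:
SELECT p.name, c.sales FROM authors p LEFT JOIN novels c ON c.author_id = p.id AND c.sales > 56749

Result:
name    | sales
--------+------
Borges  | NULL 
Orwell  | NULL 
Le Guin | NULL 
Austen  | 74981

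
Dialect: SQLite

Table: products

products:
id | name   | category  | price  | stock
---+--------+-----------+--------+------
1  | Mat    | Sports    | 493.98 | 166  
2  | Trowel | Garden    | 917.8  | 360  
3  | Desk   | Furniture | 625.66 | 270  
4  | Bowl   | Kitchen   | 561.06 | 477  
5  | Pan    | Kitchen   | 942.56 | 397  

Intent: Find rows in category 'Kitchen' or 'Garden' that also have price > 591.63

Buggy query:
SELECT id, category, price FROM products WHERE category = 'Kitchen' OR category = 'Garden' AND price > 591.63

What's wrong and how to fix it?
Bug: AND binds tighter than OR, so this parses as category = 'Kitchen' OR (category = 'Garden' AND price > 591.63)

Fix: Group the OR with parentheses (or use IN), then AND the threshold

Corrected query:
SELECT id, category, price FROM products WHERE (category = 'Kitchen' OR category = 'Garden') AND price > 591.63

Result:
id | category | price 
---+----------+-------
2  | Garden   | 917.8 
5  | Kitchen  | 942.56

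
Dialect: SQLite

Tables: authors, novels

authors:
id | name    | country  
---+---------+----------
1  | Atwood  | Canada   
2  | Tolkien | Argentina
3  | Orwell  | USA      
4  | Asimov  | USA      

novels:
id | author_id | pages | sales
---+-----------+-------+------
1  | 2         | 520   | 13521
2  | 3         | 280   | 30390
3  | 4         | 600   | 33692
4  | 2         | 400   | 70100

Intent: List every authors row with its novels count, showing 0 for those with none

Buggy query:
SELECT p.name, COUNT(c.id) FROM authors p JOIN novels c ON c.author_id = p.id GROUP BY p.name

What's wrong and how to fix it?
Bug: INNER JOIN drops authors rows that have no matching novels rows

Fix: Use LEFT JOIN so parents without children still appear (COUNT(c.id) gives 0)

Corrected query:
SELECT p.name, COUNT(c.id) FROM authors p LEFT JOIN novels c ON c.author_id = p.id GROUP BY p.name

Result:
name    | COUNT(c.id)
--------+------------
Asimov  | 1          
Atwood  | 0          
Orwell  | 1          
Tolkien | 2          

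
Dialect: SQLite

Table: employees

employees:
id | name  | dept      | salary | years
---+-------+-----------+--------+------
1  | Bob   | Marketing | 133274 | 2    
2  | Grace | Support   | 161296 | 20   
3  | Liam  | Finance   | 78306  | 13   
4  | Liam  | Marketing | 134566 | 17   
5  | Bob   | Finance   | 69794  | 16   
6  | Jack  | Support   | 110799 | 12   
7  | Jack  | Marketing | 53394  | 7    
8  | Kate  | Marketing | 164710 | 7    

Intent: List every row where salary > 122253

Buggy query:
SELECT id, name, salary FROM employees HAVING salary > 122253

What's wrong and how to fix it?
Bug: HAVING filters the output of aggregation, but this query has no GROUP BY and no aggregate functions, so SQLite rejects it (HAVING clause on a non-aggregate query); the condition here is per row

Fix: Use WHERE for row-level filtering

Corrected query:
SELECT id, name, salary FROM employees WHERE salary > 122253

Result:
id | name  | salary
---+-------+-------
1  | Bob   | 133274
2  | Grace | 161296
4  | Liam  | 134566
8  | Kate  | 164710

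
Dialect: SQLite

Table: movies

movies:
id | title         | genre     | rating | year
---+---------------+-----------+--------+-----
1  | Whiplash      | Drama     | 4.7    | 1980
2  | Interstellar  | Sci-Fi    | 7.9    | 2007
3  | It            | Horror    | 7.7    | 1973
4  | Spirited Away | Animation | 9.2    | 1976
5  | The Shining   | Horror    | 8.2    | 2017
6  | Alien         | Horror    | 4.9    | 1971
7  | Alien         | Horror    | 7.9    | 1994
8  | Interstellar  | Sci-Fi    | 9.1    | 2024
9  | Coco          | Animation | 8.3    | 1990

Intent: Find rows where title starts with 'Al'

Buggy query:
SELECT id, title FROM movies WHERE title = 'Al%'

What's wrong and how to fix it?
Bug: '=' compares the literal string including the % character; pattern matching needs LIKE

Fix: Use LIKE for wildcard pattern matching

Corrected query:
SELECT id, title FROM movies WHERE title LIKE 'Al%'

Result:
id | title
---+------
6  | Alien
7  | Alien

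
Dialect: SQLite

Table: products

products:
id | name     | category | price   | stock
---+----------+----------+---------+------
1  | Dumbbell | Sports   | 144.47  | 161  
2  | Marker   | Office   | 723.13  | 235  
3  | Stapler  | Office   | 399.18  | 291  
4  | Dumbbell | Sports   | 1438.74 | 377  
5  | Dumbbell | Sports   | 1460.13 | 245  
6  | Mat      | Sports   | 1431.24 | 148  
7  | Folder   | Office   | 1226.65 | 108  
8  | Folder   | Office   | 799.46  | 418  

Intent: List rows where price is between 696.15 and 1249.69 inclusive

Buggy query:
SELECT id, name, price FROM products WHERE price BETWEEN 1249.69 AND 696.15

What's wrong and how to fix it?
Bug: BETWEEN expects the lower bound first; with 1249.69 AND 696.15 the range is empty

Fix: Swap the bounds so the smaller value comes first

Corrected query:
SELECT id, name, price FROM products WHERE price BETWEEN 696.15 AND 1249.69

Result:
id | name   | price  
---+--------+--------
2  | Marker | 723.13 
7  | Folder | 1226.65
8  | Folder | 799.46 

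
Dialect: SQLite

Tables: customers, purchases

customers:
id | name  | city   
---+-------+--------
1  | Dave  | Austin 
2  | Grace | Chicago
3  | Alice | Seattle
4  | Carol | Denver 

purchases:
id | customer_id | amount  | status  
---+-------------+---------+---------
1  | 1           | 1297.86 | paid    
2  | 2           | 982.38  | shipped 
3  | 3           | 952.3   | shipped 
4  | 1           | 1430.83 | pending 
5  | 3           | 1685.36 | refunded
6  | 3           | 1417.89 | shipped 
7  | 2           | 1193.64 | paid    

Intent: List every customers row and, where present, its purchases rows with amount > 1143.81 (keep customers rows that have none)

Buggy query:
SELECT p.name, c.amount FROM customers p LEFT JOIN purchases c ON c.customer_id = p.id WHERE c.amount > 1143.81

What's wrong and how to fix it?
Bug: A WHERE condition on the right-hand table after LEFT JOIN drops unmatched parents

Fix: Move the right-table condition into the ON clause so unmatched parents are kept

Corrected query:
SELECT p.name, c.amount FROM customers p LEFT JOIN purchases c ON c.customer_id = p.id AND c.amount > 1143.81

Result:
name  | amount 
------+--------
Dave  | 1297.86
Dave  | 1430.83
Grace | 1193.64
Alice | 1417.89
Alice | 1685.36
Carol | NULL   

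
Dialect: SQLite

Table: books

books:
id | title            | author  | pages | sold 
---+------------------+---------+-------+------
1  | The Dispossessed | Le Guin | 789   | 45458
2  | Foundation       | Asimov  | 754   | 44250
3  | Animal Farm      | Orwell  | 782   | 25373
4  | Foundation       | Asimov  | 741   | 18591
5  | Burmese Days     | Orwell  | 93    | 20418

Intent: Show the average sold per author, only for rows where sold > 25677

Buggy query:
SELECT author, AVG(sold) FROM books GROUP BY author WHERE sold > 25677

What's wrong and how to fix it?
Bug: Row-level WHERE must come before GROUP BY in the clause order

Fix: Move the WHERE clause before GROUP BY

Corrected query:
SELECT author, AVG(sold) FROM books WHERE sold > 25677 GROUP BY author

Result:
author  | AVG(sold)
--------+----------
Asimov  | 44250    
Le Guin | 45458    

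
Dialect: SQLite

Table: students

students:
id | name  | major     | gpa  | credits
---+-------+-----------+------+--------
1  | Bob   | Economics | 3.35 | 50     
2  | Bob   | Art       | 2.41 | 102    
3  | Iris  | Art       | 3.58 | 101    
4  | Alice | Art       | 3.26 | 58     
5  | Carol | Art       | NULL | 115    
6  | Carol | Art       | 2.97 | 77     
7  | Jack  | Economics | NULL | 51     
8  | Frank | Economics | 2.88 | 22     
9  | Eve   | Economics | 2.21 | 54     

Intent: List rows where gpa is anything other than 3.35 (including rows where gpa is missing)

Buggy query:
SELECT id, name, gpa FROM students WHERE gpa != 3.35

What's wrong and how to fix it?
Bug: Inequality against NULL is unknown, not true; rows with NULL are dropped

Fix: Add an explicit OR gpa IS NULL to include the missing-value rows

Corrected query:
SELECT id, name, gpa FROM students WHERE gpa != 3.35 OR gpa IS NULL

Result:
id | name  | gpa 
---+-------+-----
2  | Bob   | 2.41
3  | Iris  | 3.58
4  | Alice | 3.26
5  | Carol | NULL
6  | Carol | 2.97
7  | Jack  | NULL
8  | Frank | 2.88
9  | Eve   | 2.21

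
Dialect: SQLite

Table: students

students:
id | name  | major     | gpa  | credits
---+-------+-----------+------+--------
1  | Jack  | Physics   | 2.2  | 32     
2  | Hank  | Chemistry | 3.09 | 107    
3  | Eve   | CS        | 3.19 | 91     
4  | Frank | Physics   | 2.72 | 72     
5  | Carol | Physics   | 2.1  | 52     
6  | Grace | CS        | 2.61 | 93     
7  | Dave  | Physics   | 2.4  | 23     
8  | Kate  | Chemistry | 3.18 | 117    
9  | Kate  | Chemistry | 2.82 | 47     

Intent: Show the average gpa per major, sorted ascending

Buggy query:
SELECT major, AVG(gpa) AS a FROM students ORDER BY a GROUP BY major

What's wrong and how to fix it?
Bug: GROUP BY must precede ORDER BY

Fix: Move ORDER BY to the end, after GROUP BY

Corrected query:
SELECT major, AVG(gpa) AS a FROM students GROUP BY major ORDER BY a

Result:
major     | a    
----------+------
Physics   | 2.355
CS        | 2.9  
Chemistry | 3.03 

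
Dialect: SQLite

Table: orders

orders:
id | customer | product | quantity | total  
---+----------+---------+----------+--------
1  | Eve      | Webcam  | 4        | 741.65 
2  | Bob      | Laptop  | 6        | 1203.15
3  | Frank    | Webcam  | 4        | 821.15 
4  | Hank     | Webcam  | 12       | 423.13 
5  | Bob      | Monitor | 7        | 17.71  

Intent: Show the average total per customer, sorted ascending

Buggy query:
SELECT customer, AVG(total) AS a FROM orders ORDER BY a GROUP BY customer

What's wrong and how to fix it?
Bug: ORDER BY appears before GROUP BY; SQL clause order requires GROUP BY first

Fix: Reorder: SELECT … FROM … GROUP BY … ORDER BY …

Corrected query:
SELECT customer, AVG(total) AS a FROM orders GROUP BY customer ORDER BY a

Result:
customer | a     
---------+-------
Hank     | 423.13
Bob      | 610.43
Eve      | 741.65
Frank    | 821.15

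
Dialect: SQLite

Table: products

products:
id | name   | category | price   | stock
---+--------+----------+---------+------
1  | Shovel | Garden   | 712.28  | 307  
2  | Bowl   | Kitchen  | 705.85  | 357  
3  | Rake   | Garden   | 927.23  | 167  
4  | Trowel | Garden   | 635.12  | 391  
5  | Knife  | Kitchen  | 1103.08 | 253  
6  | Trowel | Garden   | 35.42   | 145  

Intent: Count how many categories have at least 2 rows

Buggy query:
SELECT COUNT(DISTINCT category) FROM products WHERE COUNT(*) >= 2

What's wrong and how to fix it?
Bug: WHERE filters individual rows, not groups, so a group-level COUNT is invalid there

Fix: Use a subquery that GROUPs and filters with HAVING, then count its rows

Corrected query:
SELECT COUNT(*) FROM (SELECT category FROM products GROUP BY category HAVING COUNT(*) >= 2)

Result:
COUNT(*)
--------
2       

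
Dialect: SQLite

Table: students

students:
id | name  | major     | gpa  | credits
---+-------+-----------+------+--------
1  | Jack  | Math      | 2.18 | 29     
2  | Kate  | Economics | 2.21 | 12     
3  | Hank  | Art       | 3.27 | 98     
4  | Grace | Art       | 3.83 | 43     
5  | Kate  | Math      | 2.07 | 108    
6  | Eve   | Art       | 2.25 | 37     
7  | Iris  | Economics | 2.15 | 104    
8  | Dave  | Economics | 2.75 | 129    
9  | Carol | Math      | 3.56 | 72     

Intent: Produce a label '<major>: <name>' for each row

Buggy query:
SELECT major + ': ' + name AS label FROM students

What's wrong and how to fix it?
Bug: '+' is numeric addition; on text columns SQLite converts them to 0 instead of concatenating

Fix: Replace + with || to concatenate text

Corrected query:
SELECT major || ': ' || name AS label FROM students

Result:
label          
---------------
Math: Jack     
Economics: Kate
Art: Hank      
Art: Grace     
Math: Kate     
Art: Eve       
Economics: Iris
Economics: Dave
Math: Carol    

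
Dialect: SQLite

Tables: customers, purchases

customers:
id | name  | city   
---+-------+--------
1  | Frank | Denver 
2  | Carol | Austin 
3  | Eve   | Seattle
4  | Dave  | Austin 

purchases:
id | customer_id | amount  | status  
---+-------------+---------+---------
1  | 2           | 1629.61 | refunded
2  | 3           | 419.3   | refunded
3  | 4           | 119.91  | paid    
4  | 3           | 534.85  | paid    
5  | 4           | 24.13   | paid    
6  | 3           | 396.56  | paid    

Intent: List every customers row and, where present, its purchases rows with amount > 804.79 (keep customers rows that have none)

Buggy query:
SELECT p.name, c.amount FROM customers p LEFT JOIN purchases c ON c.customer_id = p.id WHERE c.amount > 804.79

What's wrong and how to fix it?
Bug: Filtering c.amount in WHERE discards the NULL rows produced by LEFT JOIN, turning it into an inner join

Fix: Put 'c.amount > 804.79' in the JOIN's ON clause instead of WHERE

Corrected query:
SELECT p.name, c.amount FROM customers p LEFT JOIN purchases c ON c.customer_id = p.id AND c.amount > 804.79

Result:
name  | amount 
------+--------
Frank | NULL   
Carol | 1629.61
Eve   | NULL   
Dave  | NULL   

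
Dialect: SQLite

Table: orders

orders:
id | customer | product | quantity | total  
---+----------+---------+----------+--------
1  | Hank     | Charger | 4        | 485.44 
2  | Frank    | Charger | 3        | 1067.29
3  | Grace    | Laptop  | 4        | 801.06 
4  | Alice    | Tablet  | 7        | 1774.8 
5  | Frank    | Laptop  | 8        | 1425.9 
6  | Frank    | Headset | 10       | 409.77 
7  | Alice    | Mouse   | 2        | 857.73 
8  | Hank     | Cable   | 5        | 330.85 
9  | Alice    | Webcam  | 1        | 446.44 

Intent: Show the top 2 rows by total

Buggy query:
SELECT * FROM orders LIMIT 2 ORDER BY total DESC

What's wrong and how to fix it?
Bug: ORDER BY cannot follow LIMIT; LIMIT is the final clause

Fix: Sort with ORDER BY, then apply LIMIT

Corrected query:
SELECT * FROM orders ORDER BY total DESC LIMIT 2

Result:
id | customer | product | quantity | total 
---+----------+---------+----------+-------
4  | Alice    | Tablet  | 7        | 1774.8
5  | Frank    | Laptop  | 8        | 1425.9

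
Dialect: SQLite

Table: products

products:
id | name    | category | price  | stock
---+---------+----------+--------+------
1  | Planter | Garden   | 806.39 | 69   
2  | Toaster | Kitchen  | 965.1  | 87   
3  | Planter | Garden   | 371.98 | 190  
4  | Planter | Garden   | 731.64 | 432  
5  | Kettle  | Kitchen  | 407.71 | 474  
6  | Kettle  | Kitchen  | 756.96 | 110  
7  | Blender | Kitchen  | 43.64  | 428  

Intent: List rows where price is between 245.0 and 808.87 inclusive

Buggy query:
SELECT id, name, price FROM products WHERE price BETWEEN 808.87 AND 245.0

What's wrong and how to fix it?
Bug: BETWEEN expects the lower bound first; with 808.87 AND 245.0 the range is empty

Fix: Swap the bounds so the smaller value comes first

Corrected query:
SELECT id, name, price FROM products WHERE price BETWEEN 245.0 AND 808.87

Result:
id | name    | price 
---+---------+-------
1  | Planter | 806.39
3  | Planter | 371.98
4  | Planter | 731.64
5  | Kettle  | 407.71
6  | Kettle  | 756.96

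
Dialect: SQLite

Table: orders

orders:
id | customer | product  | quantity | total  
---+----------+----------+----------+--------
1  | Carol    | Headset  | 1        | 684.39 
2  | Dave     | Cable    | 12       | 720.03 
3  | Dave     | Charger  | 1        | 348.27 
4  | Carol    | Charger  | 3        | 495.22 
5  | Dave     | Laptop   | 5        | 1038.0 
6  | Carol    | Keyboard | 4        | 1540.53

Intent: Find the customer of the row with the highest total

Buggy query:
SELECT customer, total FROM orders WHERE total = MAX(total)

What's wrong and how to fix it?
Bug: MAX(total) is an aggregate and cannot be used directly in WHERE

Fix: Wrap MAX in a scalar subquery so WHERE compares against a single value

Corrected query:
SELECT customer, total FROM orders WHERE total = (SELECT MAX(total) FROM orders)

Result:
customer | total  
---------+--------
Carol    | 1540.53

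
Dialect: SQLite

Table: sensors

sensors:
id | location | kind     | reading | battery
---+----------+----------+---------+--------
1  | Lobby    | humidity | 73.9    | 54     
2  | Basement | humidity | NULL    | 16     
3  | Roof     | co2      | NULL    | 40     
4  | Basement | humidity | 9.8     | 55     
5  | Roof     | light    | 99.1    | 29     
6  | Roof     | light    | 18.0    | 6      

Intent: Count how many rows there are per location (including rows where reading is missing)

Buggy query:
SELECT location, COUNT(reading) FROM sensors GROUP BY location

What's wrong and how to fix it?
Bug: COUNT(reading) skips NULLs, so groups with missing reading are undercounted

Fix: Replace COUNT(reading) with COUNT(*)

Corrected query:
SELECT location, COUNT(*) FROM sensors GROUP BY location

Result:
location | COUNT(*)
---------+---------
Basement | 2       
Lobby    | 1       
Roof     | 3       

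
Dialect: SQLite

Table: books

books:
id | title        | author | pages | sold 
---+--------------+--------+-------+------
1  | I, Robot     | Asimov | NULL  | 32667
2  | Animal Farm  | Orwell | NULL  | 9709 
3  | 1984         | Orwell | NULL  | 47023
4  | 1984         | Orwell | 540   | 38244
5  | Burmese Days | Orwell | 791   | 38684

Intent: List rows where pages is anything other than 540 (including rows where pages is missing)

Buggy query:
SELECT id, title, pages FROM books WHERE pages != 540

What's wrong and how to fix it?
Bug: Inequality against NULL is unknown, not true; rows with NULL are dropped

Fix: Add an explicit OR pages IS NULL to include the missing-value rows

Corrected query:
SELECT id, title, pages FROM books WHERE pages != 540 OR pages IS NULL

Result:
id | title        | pages
---+--------------+------
1  | I, Robot     | NULL 
2  | Animal Farm  | NULL 
3  | 1984         | NULL 
5  | Burmese Days | 791  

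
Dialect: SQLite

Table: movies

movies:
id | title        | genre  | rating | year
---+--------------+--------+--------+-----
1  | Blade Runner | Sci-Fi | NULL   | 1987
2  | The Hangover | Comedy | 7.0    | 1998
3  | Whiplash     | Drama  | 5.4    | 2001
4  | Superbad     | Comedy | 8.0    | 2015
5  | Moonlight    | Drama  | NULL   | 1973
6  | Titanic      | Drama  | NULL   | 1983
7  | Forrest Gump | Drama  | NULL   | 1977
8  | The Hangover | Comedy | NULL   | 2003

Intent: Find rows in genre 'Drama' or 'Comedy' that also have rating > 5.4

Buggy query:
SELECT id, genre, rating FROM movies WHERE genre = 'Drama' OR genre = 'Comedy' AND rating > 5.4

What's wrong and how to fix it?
Bug: AND binds tighter than OR, so this parses as genre = 'Drama' OR (genre = 'Comedy' AND rating > 5.4)

Fix: Add parentheses around the OR so the AND applies to both alternatives

Corrected query:
SELECT id, genre, rating FROM movies WHERE (genre = 'Drama' OR genre = 'Comedy') AND rating > 5.4

Result:
id | genre  | rating
---+--------+-------
2  | Comedy | 7     
4  | Comedy | 8     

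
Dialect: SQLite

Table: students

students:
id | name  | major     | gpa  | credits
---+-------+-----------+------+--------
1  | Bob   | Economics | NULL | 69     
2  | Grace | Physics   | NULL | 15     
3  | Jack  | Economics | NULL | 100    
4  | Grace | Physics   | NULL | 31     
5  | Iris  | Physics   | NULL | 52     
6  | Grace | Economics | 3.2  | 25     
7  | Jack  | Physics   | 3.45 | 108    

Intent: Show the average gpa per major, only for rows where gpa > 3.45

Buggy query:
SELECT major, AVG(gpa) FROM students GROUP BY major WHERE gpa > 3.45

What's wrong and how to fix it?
Bug: Row-level WHERE must come before GROUP BY in the clause order

Fix: Place WHERE between FROM and GROUP BY

Corrected query:
SELECT major, AVG(gpa) FROM students WHERE gpa > 3.45 GROUP BY major

Result:
(no rows)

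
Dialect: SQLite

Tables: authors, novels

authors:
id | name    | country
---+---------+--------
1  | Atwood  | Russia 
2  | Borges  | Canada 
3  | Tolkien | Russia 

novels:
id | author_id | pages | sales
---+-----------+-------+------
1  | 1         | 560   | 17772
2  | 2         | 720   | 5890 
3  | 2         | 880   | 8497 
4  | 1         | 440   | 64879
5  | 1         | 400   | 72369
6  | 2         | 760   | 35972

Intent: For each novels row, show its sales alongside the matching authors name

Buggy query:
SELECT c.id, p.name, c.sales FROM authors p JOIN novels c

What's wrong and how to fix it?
Bug: JOIN with no ON clause produces a cartesian product; every novels row pairs with every authors row

Fix: Specify the join condition linking the foreign key to the parent id

Corrected query:
SELECT c.id, p.name, c.sales FROM authors p JOIN novels c ON c.author_id = p.id

Result:
id | name   | sales
---+--------+------
1  | Atwood | 17772
2  | Borges | 5890 
3  | Borges | 8497 
4  | Atwood | 64879
5  | Atwood | 72369
6  | Borges | 35972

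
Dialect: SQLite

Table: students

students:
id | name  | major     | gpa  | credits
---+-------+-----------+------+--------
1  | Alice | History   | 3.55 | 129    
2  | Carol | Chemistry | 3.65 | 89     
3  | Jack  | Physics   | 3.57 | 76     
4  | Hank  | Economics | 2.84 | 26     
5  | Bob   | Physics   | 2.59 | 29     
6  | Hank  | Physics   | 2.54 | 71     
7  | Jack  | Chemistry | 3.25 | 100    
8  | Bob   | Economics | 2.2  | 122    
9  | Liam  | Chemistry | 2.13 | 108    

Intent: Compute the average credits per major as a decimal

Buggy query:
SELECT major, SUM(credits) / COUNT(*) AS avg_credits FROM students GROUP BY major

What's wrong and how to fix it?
Bug: Both operands are integers, so '/' performs integer division and truncates

Fix: Cast one side to REAL so the division keeps the fractional part

Corrected query:
SELECT major, SUM(credits) * 1.0 / COUNT(*) AS avg_credits FROM students GROUP BY major

Result:
major     | avg_credits
----------+------------
Chemistry | 99         
Economics | 74         
History   | 129        
Physics   | 58.666667  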